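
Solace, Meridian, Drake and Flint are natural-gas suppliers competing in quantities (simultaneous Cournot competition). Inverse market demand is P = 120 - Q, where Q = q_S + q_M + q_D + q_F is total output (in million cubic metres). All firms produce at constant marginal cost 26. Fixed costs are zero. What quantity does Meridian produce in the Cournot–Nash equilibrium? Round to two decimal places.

18.80

A representative firm's profit is π_i = q_i(120 - Q) - 26q_i.
Setting ∂π_i/∂q_i = 0 with rivals' quantities fixed: 94 - 2q_i - Σ_{j≠i} q_j = 0.
With identical firms every q_j equals q_i, so Σ_{j≠i} q_j = 3q_i and 94 = 5q_i, giving q_i = 94/5.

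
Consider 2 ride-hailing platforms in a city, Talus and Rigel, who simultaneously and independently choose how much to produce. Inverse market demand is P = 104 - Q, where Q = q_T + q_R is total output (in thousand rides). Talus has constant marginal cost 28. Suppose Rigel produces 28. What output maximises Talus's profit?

With the rival's output fixed at 28, Talus's profit is π_T = (104 - 28 - q_T)q_T - (28q_T) = (76 - q_T)q_T - (28q_T).
∂π_T/∂q_T = 48 - 2q_T = 0, so q_T = 24.

24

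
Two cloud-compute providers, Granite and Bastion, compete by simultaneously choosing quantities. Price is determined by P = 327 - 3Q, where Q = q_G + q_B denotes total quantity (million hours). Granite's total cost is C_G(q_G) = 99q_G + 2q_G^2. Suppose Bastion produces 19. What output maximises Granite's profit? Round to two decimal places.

With the rival's output fixed at 19, Granite's profit is π_G = (327 - 3·19 - 3q_G)q_G - (99q_G + 2q_G²) = (270 - 3q_G)q_G - (99q_G + 2q_G²).
∂π_G/∂q_G = 171 - 10q_G = 0, so q_G = 171/10.

17.10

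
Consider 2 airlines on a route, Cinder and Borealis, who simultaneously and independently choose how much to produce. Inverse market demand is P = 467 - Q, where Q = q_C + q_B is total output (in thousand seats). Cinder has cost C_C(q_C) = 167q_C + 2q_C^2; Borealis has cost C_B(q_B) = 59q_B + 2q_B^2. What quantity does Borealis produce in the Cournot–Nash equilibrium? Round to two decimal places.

Cinder's profit: π_C = (467 - Q)q_C - (167q_C + 2q_C²). Setting ∂π_C/∂q_C = 0: 300 - 6q_C - (q_B) = 0.
Borealis's first-order condition: 408 - 6q_B - (q_C) = 0.
Rearranging gives the reaction functions q_C = (300 - q_B)/6 and q_B = (408 - q_C)/6.
Substituting one into the other gives q_C = 1392/35 and q_B = 61.3714.

61.37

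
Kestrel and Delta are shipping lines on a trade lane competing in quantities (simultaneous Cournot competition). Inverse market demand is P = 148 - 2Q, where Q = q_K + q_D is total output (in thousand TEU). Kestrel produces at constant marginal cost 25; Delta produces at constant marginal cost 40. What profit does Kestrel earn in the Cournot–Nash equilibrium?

1058

Kestrel's profit: π_K = (148 - 2Q)q_K - (25q_K). Setting ∂π_K/∂q_K = 0: 123 - 4q_K - 2(q_D) = 0.
Delta's first-order condition: 108 - 4q_D - 2(q_K) = 0.
Best responses: q_K = (123 - 2q_D)/4, q_D = (108 - 2q_K)/4.
Substituting one into the other gives q_K = 23 and q_D = 31/2.
Price P = 148 - 2·(77/2) = 71.
Kestrel's profit: (71 - 25)·23 = 1058.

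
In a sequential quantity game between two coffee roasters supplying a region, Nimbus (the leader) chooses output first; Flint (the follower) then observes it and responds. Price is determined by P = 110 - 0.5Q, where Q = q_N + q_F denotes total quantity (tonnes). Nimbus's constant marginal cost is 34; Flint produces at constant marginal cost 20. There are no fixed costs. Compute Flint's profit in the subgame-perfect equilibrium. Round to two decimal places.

1740.50

The follower Flint best-responds to any q_N: π_F = (110 - 0.5Q)q_F - 20q_F.
∂π_F/∂q_F = 90 - (1/2)q_N - q_F = 0 gives the reaction function q_F = (90 - (1/2)q_N).
Nimbus substitutes q_F(q_N) into its own profit: π_N = q_N(110 - (1/2)q_N - (90 - (1/2)q_N)/2) - 34q_N = (65 - (1/4)q_N)q_N - 34q_N.
Maximising: ∂π_N/∂q_N = 31 - (1/2)q_N = 0, giving q_N = 62.
Then q_F = (90 - (1/2)·62) = 59.
Price P = 110 - (1/2)·121 = 99/2.
Flint's profit: (99/2 - 20)·59 = 1740.5000.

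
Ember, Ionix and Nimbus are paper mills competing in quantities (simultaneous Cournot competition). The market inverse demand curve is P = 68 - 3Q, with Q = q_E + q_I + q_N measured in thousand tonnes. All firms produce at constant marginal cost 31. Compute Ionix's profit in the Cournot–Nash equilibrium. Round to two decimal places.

Each firm earns π_i = (68 - 3Q)q_i - 31q_i.
Setting ∂π_i/∂q_i = 0 with rivals' quantities fixed: 37 - 6q_i - 3·Σ_{j≠i} q_j = 0.
With identical firms every q_j equals q_i, so Σ_{j≠i} q_j = 2q_i and 37 = 12q_i, giving q_i = 37/12.
Price P = 68 - 3·(37/4) = 161/4.
Ionix's profit: (161/4 - 31)·(37/12) = 1369/48.

28.52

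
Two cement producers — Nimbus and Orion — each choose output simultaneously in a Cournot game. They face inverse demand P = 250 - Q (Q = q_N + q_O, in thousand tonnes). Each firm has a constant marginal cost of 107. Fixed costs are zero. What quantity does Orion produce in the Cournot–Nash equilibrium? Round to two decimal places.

Each firm earns π_i = (250 - Q)q_i - 107q_i.
First-order condition (treating rivals' output as given): 143 - 2q_i - q_j = 0.
By symmetry each firm produces the same amount; substituting q_j = q_i yields q_i = 143/3.

47.67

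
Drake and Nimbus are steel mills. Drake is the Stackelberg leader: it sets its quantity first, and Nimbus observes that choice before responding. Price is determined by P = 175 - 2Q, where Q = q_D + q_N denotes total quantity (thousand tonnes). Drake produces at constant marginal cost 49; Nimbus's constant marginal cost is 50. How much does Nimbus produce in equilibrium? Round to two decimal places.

Solve by backward induction. Given q_D, the follower Nimbus maximises π_N = (175 - 2q_D - 2q_N)q_N - 50q_N.
Setting the follower's marginal profit to zero, 125 - 2q_D - 4q_N = 0, i.e. q_N = (125 - 2q_D)/4.
Drake substitutes q_N(q_D) into its own profit: π_D = q_D(175 - 2q_D - (125 - 2q_D)/2) - 49q_D = (225/2 - q_D)q_D - 49q_D.
Maximising: ∂π_D/∂q_D = 127/2 - 2q_D = 0, giving q_D = 127/4.
Then q_N = (125 - 2·(127/4))/4 = 123/8.

15.38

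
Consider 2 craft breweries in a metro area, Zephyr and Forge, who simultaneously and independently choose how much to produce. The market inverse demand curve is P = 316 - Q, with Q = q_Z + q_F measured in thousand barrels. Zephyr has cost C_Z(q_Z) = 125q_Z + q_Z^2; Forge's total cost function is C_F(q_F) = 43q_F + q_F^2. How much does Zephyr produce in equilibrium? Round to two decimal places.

32.73

Zephyr's profit: π_Z = (316 - Q)q_Z - (125q_Z + q_Z²). Setting ∂π_Z/∂q_Z = 0: 191 - 4q_Z - (q_F) = 0.
Forge's first-order condition: 273 - 4q_F - (q_Z) = 0.
Rearranging gives the reaction functions q_Z = (191 - q_F)/4 and q_F = (273 - q_Z)/4.
Substituting one into the other gives q_Z = 491/15 and q_F = 901/15.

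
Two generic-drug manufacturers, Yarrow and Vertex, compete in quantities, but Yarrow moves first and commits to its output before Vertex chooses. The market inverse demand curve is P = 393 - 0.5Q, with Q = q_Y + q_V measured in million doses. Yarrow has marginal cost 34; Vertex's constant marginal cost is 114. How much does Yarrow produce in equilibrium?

439

The follower Vertex best-responds to any q_Y: π_V = (393 - 0.5Q)q_V - 114q_V.
Setting the follower's marginal profit to zero, 279 - (1/2)q_Y - q_V = 0, i.e. q_V = (279 - (1/2)q_Y).
The leader anticipates this reaction. Substituting into P = 393 - 0.5Q gives P = 507/2 - (1/4)q_Y, so π_Y = (507/2 - (1/4)q_Y)q_Y - 34q_Y.
Maximising: ∂π_Y/∂q_Y = 439/2 - (1/2)q_Y = 0, giving q_Y = 439.
Then q_V = (279 - (1/2)·439) = 119/2.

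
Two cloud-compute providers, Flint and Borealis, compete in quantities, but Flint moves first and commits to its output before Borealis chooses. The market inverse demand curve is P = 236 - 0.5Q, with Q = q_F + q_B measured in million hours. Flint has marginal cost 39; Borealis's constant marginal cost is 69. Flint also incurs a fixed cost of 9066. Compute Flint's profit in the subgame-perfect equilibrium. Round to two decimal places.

Solve by backward induction. Given q_F, the follower Borealis maximises π_B = (236 - (1/2)q_F - (1/2)q_B)q_B - 69q_B.
Setting the follower's marginal profit to zero, 167 - (1/2)q_F - q_B = 0, i.e. q_B = (167 - (1/2)q_F).
Flint substitutes q_B(q_F) into its own profit: π_F = q_F(236 - (1/2)q_F - (167 - (1/2)q_F)/2) - 39q_F = (305/2 - (1/4)q_F)q_F - 39q_F.
The leader's first-order condition 227/2 - (1/2)q_F = 0 yields q_F = 227.
Then q_B = (167 - (1/2)·227) = 107/2.
Price P = 236 - (1/2)·(561/2) = 383/4.
Flint's profit: (383/4 - 39)·227 - 9066 = 3816.2500.

3816.25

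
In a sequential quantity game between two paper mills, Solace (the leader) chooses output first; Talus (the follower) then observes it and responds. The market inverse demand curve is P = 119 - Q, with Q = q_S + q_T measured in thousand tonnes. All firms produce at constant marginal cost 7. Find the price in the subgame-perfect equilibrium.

35

The follower Talus best-responds to any q_S: π_T = (119 - Q)q_T - 7q_T.
Setting the follower's marginal profit to zero, 112 - q_S - 2q_T = 0, i.e. q_T = (112 - q_S)/2.
The leader anticipates this reaction. Substituting into P = 119 - Q gives P = 63 - (1/2)q_S, so π_S = (63 - (1/2)q_S)q_S - 7q_S.
Maximising: ∂π_S/∂q_S = 56 - q_S = 0, giving q_S = 56.
Then q_T = (112 - 56)/2 = 28.
Total output Q = 84, so price P = 119 - 84 = 35.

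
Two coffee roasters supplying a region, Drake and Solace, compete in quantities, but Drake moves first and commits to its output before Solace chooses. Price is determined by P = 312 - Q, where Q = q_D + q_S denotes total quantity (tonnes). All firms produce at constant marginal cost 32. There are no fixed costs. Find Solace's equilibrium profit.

The follower Solace best-responds to any q_D: π_S = (312 - Q)q_S - 32q_S.
Setting the follower's marginal profit to zero, 280 - q_D - 2q_S = 0, i.e. q_S = (280 - q_D)/2.
The leader anticipates this reaction. Substituting into P = 312 - Q gives P = 172 - (1/2)q_D, so π_D = (172 - (1/2)q_D)q_D - 32q_D.
Maximising: ∂π_D/∂q_D = 140 - q_D = 0, giving q_D = 140.
Then q_S = (280 - 140)/2 = 70.
Price P = 312 - 210 = 102.
Solace's profit: (102 - 32)·70 = 4900.

4900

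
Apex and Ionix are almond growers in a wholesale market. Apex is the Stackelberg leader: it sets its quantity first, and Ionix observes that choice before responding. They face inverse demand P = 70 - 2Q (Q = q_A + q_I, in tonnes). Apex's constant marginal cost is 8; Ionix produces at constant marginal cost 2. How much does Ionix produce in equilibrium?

10

Solve by backward induction. Given q_A, the follower Ionix maximises π_I = (70 - 2q_A - 2q_I)q_I - 2q_I.
∂π_I/∂q_I = 68 - 2q_A - 4q_I = 0 gives the reaction function q_I = (68 - 2q_A)/4.
The leader anticipates this reaction. Substituting into P = 70 - 2Q gives P = 36 - q_A, so π_A = (36 - q_A)q_A - 8q_A.
Leader FOC: 28 - 2q_A = 0, so q_A = 14.
Then q_I = (68 - 2·14)/4 = 10.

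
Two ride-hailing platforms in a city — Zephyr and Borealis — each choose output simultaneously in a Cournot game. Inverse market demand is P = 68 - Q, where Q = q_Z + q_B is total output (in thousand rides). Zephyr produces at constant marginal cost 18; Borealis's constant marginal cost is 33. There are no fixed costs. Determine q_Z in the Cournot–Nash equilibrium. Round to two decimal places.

Zephyr's profit: π_Z = (68 - Q)q_Z - (18q_Z). Setting ∂π_Z/∂q_Z = 0: 50 - 2q_Z - (q_B) = 0.
Borealis's first-order condition: 35 - 2q_B - (q_Z) = 0.
So q_Z = (50 - q_B)/2 and q_B = (35 - q_Z)/2.
Substituting one into the other gives q_Z = 65/3 and q_B = 20/3.

21.67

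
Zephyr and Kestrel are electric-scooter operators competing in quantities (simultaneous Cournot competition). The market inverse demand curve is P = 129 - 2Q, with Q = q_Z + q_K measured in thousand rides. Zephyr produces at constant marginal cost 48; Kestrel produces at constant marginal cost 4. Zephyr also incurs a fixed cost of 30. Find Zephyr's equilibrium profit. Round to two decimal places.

Zephyr's profit: π_Z = (129 - 2Q)q_Z - (48q_Z). Setting ∂π_Z/∂q_Z = 0: 81 - 4q_Z - 2(q_K) = 0.
Kestrel's first-order condition: 125 - 4q_K - 2(q_Z) = 0.
So q_Z = (81 - 2q_K)/4 and q_K = (125 - 2q_Z)/4.
Substituting one into the other gives q_Z = 37/6 and q_K = 169/6.
Price P = 129 - 2·(103/3) = 181/3.
Zephyr's profit: (181/3 - 48)·(37/6) - 30 = 829/18.

46.06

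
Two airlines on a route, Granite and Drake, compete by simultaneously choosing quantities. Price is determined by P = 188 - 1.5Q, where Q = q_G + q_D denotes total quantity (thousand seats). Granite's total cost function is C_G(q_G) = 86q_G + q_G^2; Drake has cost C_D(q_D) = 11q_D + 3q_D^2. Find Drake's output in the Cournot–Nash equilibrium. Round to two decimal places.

Granite's profit: π_G = (188 - 1.5Q)q_G - (86q_G + q_G²). Setting ∂π_G/∂q_G = 0: 102 - 5q_G - (3/2)(q_D) = 0.
Drake's first-order condition: 177 - 9q_D - (3/2)(q_G) = 0.
So q_G = (102 - (3/2)q_D)/5 and q_D = (177 - (3/2)q_G)/9.
Solving the pair: q_G = 290/19, q_D = 976/57.

17.12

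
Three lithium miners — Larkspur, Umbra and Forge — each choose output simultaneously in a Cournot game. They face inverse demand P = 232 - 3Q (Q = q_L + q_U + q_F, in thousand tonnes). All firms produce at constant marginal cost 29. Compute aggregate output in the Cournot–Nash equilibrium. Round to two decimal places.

50.75

Each firm earns π_i = (232 - 3Q)q_i - 29q_i.
First-order condition (treating rivals' output as given): 203 - 6q_i - 3·Σ_{j≠i} q_j = 0.
With identical firms every q_j equals q_i, so Σ_{j≠i} q_j = 2q_i and 203 = 12q_i, giving q_i = 203/12.
Total output Q = 203/12 + 203/12 + 203/12 = 203/4.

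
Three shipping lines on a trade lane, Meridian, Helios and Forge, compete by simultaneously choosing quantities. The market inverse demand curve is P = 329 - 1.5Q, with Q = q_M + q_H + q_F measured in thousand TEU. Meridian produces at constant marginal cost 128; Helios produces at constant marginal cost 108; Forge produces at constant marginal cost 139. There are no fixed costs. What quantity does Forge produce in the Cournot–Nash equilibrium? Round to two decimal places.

24.67

Meridian's profit: π_M = (329 - 1.5Q)q_M - (128q_M). Setting ∂π_M/∂q_M = 0: 201 - 3q_M - (3/2)(q_H + q_F) = 0.
Helios's profit: π_H = (329 - 1.5Q)q_H - (108q_H). Setting ∂π_H/∂q_H = 0: 221 - 3q_H - (3/2)(q_M + q_F) = 0.
Forge's first-order condition: 190 - 3q_F - (3/2)(q_M + q_H) = 0.
Summing all 3 equations gives 612 − 6Q = 0, hence Q = 102.
Back-substituting: q_M = (201 − 153)/(3/2) = 32, q_H = (221 − 153)/(3/2) = 136/3, q_F = (190 − 153)/(3/2) = 74/3.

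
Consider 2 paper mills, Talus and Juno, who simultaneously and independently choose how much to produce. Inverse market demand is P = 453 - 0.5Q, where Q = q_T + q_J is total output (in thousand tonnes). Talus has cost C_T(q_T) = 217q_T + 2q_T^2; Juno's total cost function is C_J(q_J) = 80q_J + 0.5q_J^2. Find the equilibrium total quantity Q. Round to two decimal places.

Talus's profit: π_T = (453 - 0.5Q)q_T - (217q_T + 2q_T²). Setting ∂π_T/∂q_T = 0: 236 - 5q_T - (1/2)(q_J) = 0.
Juno's profit: π_J = (453 - 0.5Q)q_J - (80q_J + (1/2)q_J²). Setting ∂π_J/∂q_J = 0: 373 - 2q_J - (1/2)(q_T) = 0.
Rearranging gives the reaction functions q_T = (236 - (1/2)q_J)/5 and q_J = (373 - (1/2)q_T)/2.
Solving the pair: q_T = 1142/39, q_J = 179.1795.
Total output Q = 1142/39 + 179.1795 = 208.4615.

208.46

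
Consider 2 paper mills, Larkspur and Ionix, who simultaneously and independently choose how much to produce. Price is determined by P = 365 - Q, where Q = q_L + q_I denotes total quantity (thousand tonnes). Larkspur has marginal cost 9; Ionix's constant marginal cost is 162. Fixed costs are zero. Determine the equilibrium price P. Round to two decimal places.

Larkspur's profit: π_L = (365 - Q)q_L - (9q_L). Setting ∂π_L/∂q_L = 0: 356 - 2q_L - (q_I) = 0.
Ionix's profit: π_I = (365 - Q)q_I - (162q_I). Setting ∂π_I/∂q_I = 0: 203 - 2q_I - (q_L) = 0.
So q_L = (356 - q_I)/2 and q_I = (203 - q_L)/2.
Substituting one into the other gives q_L = 509/3 and q_I = 50/3.
Total output Q = 559/3, so price P = 365 - 559/3 = 536/3.

178.67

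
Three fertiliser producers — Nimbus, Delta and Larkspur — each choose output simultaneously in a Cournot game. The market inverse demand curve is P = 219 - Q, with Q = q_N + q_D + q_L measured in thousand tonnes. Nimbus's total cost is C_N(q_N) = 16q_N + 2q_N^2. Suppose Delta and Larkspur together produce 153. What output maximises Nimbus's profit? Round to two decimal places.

With rivals' combined output fixed at 153, Nimbus's profit is π_N = (219 - 153 - q_N)q_N - (16q_N + 2q_N²) = (66 - q_N)q_N - (16q_N + 2q_N²).
∂π_N/∂q_N = 50 - 6q_N = 0, so q_N = 25/3.

8.33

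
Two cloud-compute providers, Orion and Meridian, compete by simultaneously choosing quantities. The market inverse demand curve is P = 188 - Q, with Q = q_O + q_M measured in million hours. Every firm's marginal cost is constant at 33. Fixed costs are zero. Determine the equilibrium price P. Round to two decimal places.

A representative firm's profit is π_i = q_i(188 - Q) - 33q_i.
Setting ∂π_i/∂q_i = 0 with rivals' quantities fixed: 155 - 2q_i - q_j = 0.
With identical firms every q_j equals q_i, so q_j = q_i and 155 = 3q_i, giving q_i = 155/3.
Total output Q = 310/3, so price P = 188 - 310/3 = 254/3.

84.67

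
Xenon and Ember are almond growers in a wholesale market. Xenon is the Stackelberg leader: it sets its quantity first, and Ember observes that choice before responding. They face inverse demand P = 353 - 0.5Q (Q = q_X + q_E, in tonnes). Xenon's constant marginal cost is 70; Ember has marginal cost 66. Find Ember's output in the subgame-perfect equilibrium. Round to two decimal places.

147.50

Solve by backward induction. Given q_X, the follower Ember maximises π_E = (353 - (1/2)q_X - (1/2)q_E)q_E - 66q_E.
Follower FOC: 287 - (1/2)q_X - q_E = 0, so q_E(q_X) = (287 - (1/2)q_X).
Xenon substitutes q_E(q_X) into its own profit: π_X = q_X(353 - (1/2)q_X - (287 - (1/2)q_X)/2) - 70q_X = (419/2 - (1/4)q_X)q_X - 70q_X.
Maximising: ∂π_X/∂q_X = 279/2 - (1/2)q_X = 0, giving q_X = 279.
Then q_E = (287 - (1/2)·279) = 295/2.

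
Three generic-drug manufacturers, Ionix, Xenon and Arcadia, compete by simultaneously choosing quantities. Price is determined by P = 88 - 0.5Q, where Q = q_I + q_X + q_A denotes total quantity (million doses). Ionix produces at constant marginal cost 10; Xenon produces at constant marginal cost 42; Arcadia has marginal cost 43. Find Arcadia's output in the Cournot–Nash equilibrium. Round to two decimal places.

5.50

Ionix's profit: π_I = (88 - 0.5Q)q_I - (10q_I). Setting ∂π_I/∂q_I = 0: 78 - q_I - (1/2)(q_X + q_A) = 0.
Xenon's first-order condition: 46 - q_X - (1/2)(q_I + q_A) = 0.
Arcadia's first-order condition: 45 - q_A - (1/2)(q_I + q_X) = 0.
Adding the 3 first-order conditions: 169 − 2Q = 0, so Q = 169/2.
Back-substituting: q_I = (78 − 169/4)/(1/2) = 143/2, q_X = (46 − 169/4)/(1/2) = 15/2, q_A = (45 − 169/4)/(1/2) = 11/2.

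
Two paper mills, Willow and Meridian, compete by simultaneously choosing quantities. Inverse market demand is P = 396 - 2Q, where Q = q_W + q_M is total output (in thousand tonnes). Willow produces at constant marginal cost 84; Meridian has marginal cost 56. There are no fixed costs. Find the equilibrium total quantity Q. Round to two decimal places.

108.67

Willow's profit: π_W = (396 - 2Q)q_W - (84q_W). Setting ∂π_W/∂q_W = 0: 312 - 4q_W - 2(q_M) = 0.
Meridian's profit: π_M = (396 - 2Q)q_M - (56q_M). Setting ∂π_M/∂q_M = 0: 340 - 4q_M - 2(q_W) = 0.
So q_W = (312 - 2q_M)/4 and q_M = (340 - 2q_W)/4.
Solving the pair: q_W = 142/3, q_M = 184/3.
Total output Q = 142/3 + 184/3 = 326/3.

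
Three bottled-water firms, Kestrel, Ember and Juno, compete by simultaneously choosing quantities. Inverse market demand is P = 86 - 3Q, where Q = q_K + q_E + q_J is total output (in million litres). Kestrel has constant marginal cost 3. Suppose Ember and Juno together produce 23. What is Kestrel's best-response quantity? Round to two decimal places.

2.33

With rivals' combined output fixed at 23, Kestrel's profit is π_K = (86 - 3·23 - 3q_K)q_K - (3q_K) = (17 - 3q_K)q_K - (3q_K).
∂π_K/∂q_K = 14 - 6q_K = 0, so q_K = 7/3.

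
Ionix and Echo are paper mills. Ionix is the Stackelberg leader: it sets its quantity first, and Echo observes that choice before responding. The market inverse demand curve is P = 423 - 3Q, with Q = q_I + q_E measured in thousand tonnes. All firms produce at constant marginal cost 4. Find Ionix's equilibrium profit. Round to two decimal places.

7315.04

The follower Echo best-responds to any q_I: π_E = (423 - 3Q)q_E - 4q_E.
Setting the follower's marginal profit to zero, 419 - 3q_I - 6q_E = 0, i.e. q_E = (419 - 3q_I)/6.
The leader anticipates this reaction. Substituting into P = 423 - 3Q gives P = 427/2 - (3/2)q_I, so π_I = (427/2 - (3/2)q_I)q_I - 4q_I.
Maximising: ∂π_I/∂q_I = 419/2 - 3q_I = 0, giving q_I = 419/6.
Then q_E = (419 - 3·(419/6))/6 = 419/12.
Price P = 423 - 3·(419/4) = 435/4.
Ionix's profit: (435/4 - 4)·(419/6) = 7315.0417.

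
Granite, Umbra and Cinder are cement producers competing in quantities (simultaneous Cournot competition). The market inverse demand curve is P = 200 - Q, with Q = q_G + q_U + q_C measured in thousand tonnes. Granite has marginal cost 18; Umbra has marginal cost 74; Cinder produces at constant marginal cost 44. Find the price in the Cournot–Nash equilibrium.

84

Granite's profit: π_G = (200 - Q)q_G - (18q_G). Setting ∂π_G/∂q_G = 0: 182 - 2q_G - (q_U + q_C) = 0.
Umbra's first-order condition: 126 - 2q_U - (q_G + q_C) = 0.
Cinder's profit: π_C = (200 - Q)q_C - (44q_C). Setting ∂π_C/∂q_C = 0: 156 - 2q_C - (q_G + q_U) = 0.
Adding the 3 conditions: 464 − 2Q − 2Q = 0, i.e. Q = 116.
Back-substituting: q_G = (182 − 116) = 66, q_U = (126 − 116) = 10, q_C = (156 − 116) = 40.
Total output Q = 116, so price P = 200 - 116 = 84.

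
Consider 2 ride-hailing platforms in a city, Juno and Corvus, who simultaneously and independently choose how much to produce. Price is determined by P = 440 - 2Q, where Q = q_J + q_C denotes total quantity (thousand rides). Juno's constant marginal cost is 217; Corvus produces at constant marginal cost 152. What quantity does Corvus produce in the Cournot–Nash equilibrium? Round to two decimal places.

58.83

Juno's profit: π_J = (440 - 2Q)q_J - (217q_J). Setting ∂π_J/∂q_J = 0: 223 - 4q_J - 2(q_C) = 0.
Corvus's first-order condition: 288 - 4q_C - 2(q_J) = 0.
So q_J = (223 - 2q_C)/4 and q_C = (288 - 2q_J)/4.
Solving the pair: q_J = 79/3, q_C = 353/6.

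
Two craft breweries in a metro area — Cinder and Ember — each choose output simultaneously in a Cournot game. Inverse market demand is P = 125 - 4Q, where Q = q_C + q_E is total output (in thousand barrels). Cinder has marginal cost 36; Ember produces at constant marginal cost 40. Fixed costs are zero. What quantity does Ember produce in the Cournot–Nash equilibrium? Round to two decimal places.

6.75

Cinder's profit: π_C = (125 - 4Q)q_C - (36q_C). Setting ∂π_C/∂q_C = 0: 89 - 8q_C - 4(q_E) = 0.
Ember's profit: π_E = (125 - 4Q)q_E - (40q_E). Setting ∂π_E/∂q_E = 0: 85 - 8q_E - 4(q_C) = 0.
Rearranging gives the reaction functions q_C = (89 - 4q_E)/8 and q_E = (85 - 4q_C)/8.
Solving the pair: q_C = 31/4, q_E = 27/4.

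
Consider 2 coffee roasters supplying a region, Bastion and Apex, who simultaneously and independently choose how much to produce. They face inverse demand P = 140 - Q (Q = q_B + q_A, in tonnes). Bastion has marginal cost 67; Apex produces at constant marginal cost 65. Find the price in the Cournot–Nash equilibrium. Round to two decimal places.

Bastion's profit: π_B = (140 - Q)q_B - (67q_B). Setting ∂π_B/∂q_B = 0: 73 - 2q_B - (q_A) = 0.
Apex's profit: π_A = (140 - Q)q_A - (65q_A). Setting ∂π_A/∂q_A = 0: 75 - 2q_A - (q_B) = 0.
Best responses: q_B = (73 - q_A)/2, q_A = (75 - q_B)/2.
Solving the pair: q_B = 71/3, q_A = 77/3.
Total output Q = 148/3, so price P = 140 - 148/3 = 272/3.

90.67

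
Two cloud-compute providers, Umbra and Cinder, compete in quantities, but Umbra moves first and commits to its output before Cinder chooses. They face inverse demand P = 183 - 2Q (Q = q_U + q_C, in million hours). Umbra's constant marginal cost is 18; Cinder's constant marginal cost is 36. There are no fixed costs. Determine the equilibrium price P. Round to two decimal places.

The follower Cinder best-responds to any q_U: π_C = (183 - 2Q)q_C - 36q_C.
Setting the follower's marginal profit to zero, 147 - 2q_U - 4q_C = 0, i.e. q_C = (147 - 2q_U)/4.
Umbra substitutes q_C(q_U) into its own profit: π_U = q_U(183 - 2q_U - (147 - 2q_U)/2) - 18q_U = (219/2 - q_U)q_U - 18q_U.
The leader's first-order condition 183/2 - 2q_U = 0 yields q_U = 183/4.
Then q_C = (147 - 2·(183/4))/4 = 111/8.
Total output Q = 477/8, so price P = 183 - 2·(477/8) = 255/4.

63.75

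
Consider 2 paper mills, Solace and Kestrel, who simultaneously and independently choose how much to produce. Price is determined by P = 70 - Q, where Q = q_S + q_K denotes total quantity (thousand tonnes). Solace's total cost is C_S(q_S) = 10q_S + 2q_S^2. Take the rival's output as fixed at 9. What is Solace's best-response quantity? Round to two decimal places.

With the rival's output fixed at 9, Solace's profit is π_S = (70 - 9 - q_S)q_S - (10q_S + 2q_S²) = (61 - q_S)q_S - (10q_S + 2q_S²).
∂π_S/∂q_S = 51 - 6q_S = 0, so q_S = 17/2.

8.50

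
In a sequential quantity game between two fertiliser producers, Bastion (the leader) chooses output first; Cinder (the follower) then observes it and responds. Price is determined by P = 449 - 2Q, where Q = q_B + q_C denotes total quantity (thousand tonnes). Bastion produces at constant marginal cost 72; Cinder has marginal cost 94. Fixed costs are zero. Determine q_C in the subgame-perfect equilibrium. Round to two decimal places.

38.88

Solve by backward induction. Given q_B, the follower Cinder maximises π_C = (449 - 2q_B - 2q_C)q_C - 94q_C.
Setting the follower's marginal profit to zero, 355 - 2q_B - 4q_C = 0, i.e. q_C = (355 - 2q_B)/4.
The leader anticipates this reaction. Substituting into P = 449 - 2Q gives P = 543/2 - q_B, so π_B = (543/2 - q_B)q_B - 72q_B.
Maximising: ∂π_B/∂q_B = 399/2 - 2q_B = 0, giving q_B = 399/4.
Then q_C = (355 - 2·(399/4))/4 = 311/8.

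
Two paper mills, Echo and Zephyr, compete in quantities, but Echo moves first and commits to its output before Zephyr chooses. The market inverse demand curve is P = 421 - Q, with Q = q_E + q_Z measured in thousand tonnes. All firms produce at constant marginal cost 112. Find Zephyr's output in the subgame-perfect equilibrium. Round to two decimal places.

77.25

Solve by backward induction. Given q_E, the follower Zephyr maximises π_Z = (421 - q_E - q_Z)q_Z - 112q_Z.
Follower FOC: 309 - q_E - 2q_Z = 0, so q_Z(q_E) = (309 - q_E)/2.
Echo substitutes q_Z(q_E) into its own profit: π_E = q_E(421 - q_E - (309 - q_E)/2) - 112q_E = (533/2 - (1/2)q_E)q_E - 112q_E.
The leader's first-order condition 309/2 - q_E = 0 yields q_E = 309/2.
Then q_Z = (309 - 309/2)/2 = 309/4.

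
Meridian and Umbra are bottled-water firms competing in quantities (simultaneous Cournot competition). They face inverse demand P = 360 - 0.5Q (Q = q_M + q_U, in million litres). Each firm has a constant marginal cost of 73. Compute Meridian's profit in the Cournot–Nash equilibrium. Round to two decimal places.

A representative firm's profit is π_i = q_i(360 - 0.5Q) - 73q_i.
Setting ∂π_i/∂q_i = 0 with rivals' quantities fixed: 287 - q_i - (1/2)q_j = 0.
With identical firms every q_j equals q_i, so q_j = q_i and 287 = (3/2)q_i, giving q_i = 574/3.
Price P = 360 - (1/2)·(1148/3) = 506/3.
Meridian's profit: (506/3 - 73)·(574/3) = 18304.2222.

18304.22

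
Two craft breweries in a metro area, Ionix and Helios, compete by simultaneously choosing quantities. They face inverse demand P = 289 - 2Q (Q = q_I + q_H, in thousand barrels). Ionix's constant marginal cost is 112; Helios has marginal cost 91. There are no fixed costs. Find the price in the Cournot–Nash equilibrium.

Ionix's profit: π_I = (289 - 2Q)q_I - (112q_I). Setting ∂π_I/∂q_I = 0: 177 - 4q_I - 2(q_H) = 0.
Helios's first-order condition: 198 - 4q_H - 2(q_I) = 0.
Best responses: q_I = (177 - 2q_H)/4, q_H = (198 - 2q_I)/4.
Solving the pair: q_I = 26, q_H = 73/2.
Total output Q = 125/2, so price P = 289 - 2·(125/2) = 164.

164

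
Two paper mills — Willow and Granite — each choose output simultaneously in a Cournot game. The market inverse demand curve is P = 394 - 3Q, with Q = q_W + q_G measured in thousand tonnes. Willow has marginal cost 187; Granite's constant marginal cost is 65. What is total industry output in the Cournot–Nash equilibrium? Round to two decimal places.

Willow's profit: π_W = (394 - 3Q)q_W - (187q_W). Setting ∂π_W/∂q_W = 0: 207 - 6q_W - 3(q_G) = 0.
Granite's first-order condition: 329 - 6q_G - 3(q_W) = 0.
Best responses: q_W = (207 - 3q_G)/6, q_G = (329 - 3q_W)/6.
Solving the pair: q_W = 85/9, q_G = 451/9.
Total output Q = 85/9 + 451/9 = 536/9.

59.56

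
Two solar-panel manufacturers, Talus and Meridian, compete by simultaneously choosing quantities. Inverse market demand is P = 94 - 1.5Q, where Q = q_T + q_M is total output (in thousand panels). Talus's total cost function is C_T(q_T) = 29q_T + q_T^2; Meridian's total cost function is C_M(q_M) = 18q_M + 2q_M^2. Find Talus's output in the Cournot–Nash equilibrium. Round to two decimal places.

Talus's profit: π_T = (94 - 1.5Q)q_T - (29q_T + q_T²). Setting ∂π_T/∂q_T = 0: 65 - 5q_T - (3/2)(q_M) = 0.
Meridian's profit: π_M = (94 - 1.5Q)q_M - (18q_M + 2q_M²). Setting ∂π_M/∂q_M = 0: 76 - 7q_M - (3/2)(q_T) = 0.
So q_T = (65 - (3/2)q_M)/5 and q_M = (76 - (3/2)q_T)/7.
Solving the pair: q_T = 1364/131, q_M = 1130/131.

10.41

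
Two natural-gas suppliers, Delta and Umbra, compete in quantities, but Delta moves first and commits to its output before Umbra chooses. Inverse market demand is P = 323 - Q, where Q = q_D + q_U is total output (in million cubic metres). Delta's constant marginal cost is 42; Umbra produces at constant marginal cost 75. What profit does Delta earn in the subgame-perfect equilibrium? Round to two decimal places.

Solve by backward induction. Given q_D, the follower Umbra maximises π_U = (323 - q_D - q_U)q_U - 75q_U.
Setting the follower's marginal profit to zero, 248 - q_D - 2q_U = 0, i.e. q_U = (248 - q_D)/2.
The leader anticipates this reaction. Substituting into P = 323 - Q gives P = 199 - (1/2)q_D, so π_D = (199 - (1/2)q_D)q_D - 42q_D.
The leader's first-order condition 157 - q_D = 0 yields q_D = 157.
Then q_U = (248 - 157)/2 = 91/2.
Price P = 323 - 405/2 = 241/2.
Delta's profit: (241/2 - 42)·157 = 12324.5000.

12324.50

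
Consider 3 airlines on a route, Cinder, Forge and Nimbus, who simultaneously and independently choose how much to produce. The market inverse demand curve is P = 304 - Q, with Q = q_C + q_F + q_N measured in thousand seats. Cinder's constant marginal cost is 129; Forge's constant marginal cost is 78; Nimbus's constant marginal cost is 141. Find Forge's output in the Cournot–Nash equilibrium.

Cinder's profit: π_C = (304 - Q)q_C - (129q_C). Setting ∂π_C/∂q_C = 0: 175 - 2q_C - (q_F + q_N) = 0.
Forge's first-order condition: 226 - 2q_F - (q_C + q_N) = 0.
Nimbus's profit: π_N = (304 - Q)q_N - (141q_N). Setting ∂π_N/∂q_N = 0: 163 - 2q_N - (q_C + q_F) = 0.
Adding the 3 first-order conditions: 564 − 4Q = 0, so Q = 141.
Back-substituting: q_C = (175 − 141) = 34, q_F = (226 − 141) = 85, q_N = (163 − 141) = 22.

85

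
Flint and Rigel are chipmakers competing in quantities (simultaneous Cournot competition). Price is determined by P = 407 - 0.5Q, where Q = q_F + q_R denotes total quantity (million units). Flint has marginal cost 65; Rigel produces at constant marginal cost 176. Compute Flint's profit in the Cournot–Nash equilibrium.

45602

Flint's profit: π_F = (407 - 0.5Q)q_F - (65q_F). Setting ∂π_F/∂q_F = 0: 342 - q_F - (1/2)(q_R) = 0.
Rigel's first-order condition: 231 - q_R - (1/2)(q_F) = 0.
Best responses: q_F = (342 - (1/2)q_R), q_R = (231 - (1/2)q_F).
Substituting one into the other gives q_F = 302 and q_R = 80.
Price P = 407 - (1/2)·382 = 216.
Flint's profit: (216 - 65)·302 = 45602.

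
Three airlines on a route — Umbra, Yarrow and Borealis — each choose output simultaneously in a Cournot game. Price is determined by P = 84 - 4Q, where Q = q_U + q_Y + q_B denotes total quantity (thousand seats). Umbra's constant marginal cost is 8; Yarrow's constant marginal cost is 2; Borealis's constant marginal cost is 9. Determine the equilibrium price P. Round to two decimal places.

25.75

Umbra's profit: π_U = (84 - 4Q)q_U - (8q_U). Setting ∂π_U/∂q_U = 0: 76 - 8q_U - 4(q_Y + q_B) = 0.
Yarrow's first-order condition: 82 - 8q_Y - 4(q_U + q_B) = 0.
Borealis's profit: π_B = (84 - 4Q)q_B - (9q_B). Setting ∂π_B/∂q_B = 0: 75 - 8q_B - 4(q_U + q_Y) = 0.
Adding the 3 first-order conditions: 233 − 16Q = 0, so Q = 233/16.
Back-substituting: q_U = (76 − 233/4)/4 = 71/16, q_Y = (82 − 233/4)/4 = 95/16, q_B = (75 − 233/4)/4 = 67/16.
Total output Q = 233/16, so price P = 84 - 4·(233/16) = 103/4.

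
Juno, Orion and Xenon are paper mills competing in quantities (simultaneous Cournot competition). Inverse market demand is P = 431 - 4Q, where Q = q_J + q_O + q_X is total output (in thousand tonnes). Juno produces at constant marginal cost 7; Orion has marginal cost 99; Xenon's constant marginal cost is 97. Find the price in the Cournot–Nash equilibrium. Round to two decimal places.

158.50

Juno's profit: π_J = (431 - 4Q)q_J - (7q_J). Setting ∂π_J/∂q_J = 0: 424 - 8q_J - 4(q_O + q_X) = 0.
Orion's profit: π_O = (431 - 4Q)q_O - (99q_O). Setting ∂π_O/∂q_O = 0: 332 - 8q_O - 4(q_J + q_X) = 0.
Xenon's first-order condition: 334 - 8q_X - 4(q_J + q_O) = 0.
Adding the 3 first-order conditions: 1090 − 16Q = 0, so Q = 545/8.
Back-substituting: q_J = (424 − 545/2)/4 = 303/8, q_O = (332 − 545/2)/4 = 119/8, q_X = (334 − 545/2)/4 = 123/8.
Total output Q = 545/8, so price P = 431 - 4·(545/8) = 317/2.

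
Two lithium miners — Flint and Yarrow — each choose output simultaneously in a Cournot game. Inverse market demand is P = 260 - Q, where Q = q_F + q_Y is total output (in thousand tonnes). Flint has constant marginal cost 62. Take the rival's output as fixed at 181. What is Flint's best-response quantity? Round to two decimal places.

8.50

With the rival's output fixed at 181, Flint's profit is π_F = (260 - 181 - q_F)q_F - (62q_F) = (79 - q_F)q_F - (62q_F).
∂π_F/∂q_F = 17 - 2q_F = 0, so q_F = 17/2.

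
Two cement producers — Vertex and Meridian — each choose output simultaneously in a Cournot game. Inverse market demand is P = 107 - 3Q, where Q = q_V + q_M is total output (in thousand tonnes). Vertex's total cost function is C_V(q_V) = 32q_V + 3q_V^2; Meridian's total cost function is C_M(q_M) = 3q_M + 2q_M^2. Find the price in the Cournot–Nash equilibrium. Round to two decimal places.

67.51

Vertex's profit: π_V = (107 - 3Q)q_V - (32q_V + 3q_V²). Setting ∂π_V/∂q_V = 0: 75 - 12q_V - 3(q_M) = 0.
Meridian's first-order condition: 104 - 10q_M - 3(q_V) = 0.
Best responses: q_V = (75 - 3q_M)/12, q_M = (104 - 3q_V)/10.
Solving the pair: q_V = 146/37, q_M = 341/37.
Total output Q = 487/37, so price P = 107 - 3·(487/37) = 67.5135.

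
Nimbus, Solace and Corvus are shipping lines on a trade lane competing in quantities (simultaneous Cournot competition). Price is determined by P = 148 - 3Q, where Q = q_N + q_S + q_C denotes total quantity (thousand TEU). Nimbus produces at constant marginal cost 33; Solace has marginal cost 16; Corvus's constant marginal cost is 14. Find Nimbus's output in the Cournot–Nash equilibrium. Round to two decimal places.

Nimbus's profit: π_N = (148 - 3Q)q_N - (33q_N). Setting ∂π_N/∂q_N = 0: 115 - 6q_N - 3(q_S + q_C) = 0.
Solace's first-order condition: 132 - 6q_S - 3(q_N + q_C) = 0.
Corvus's first-order condition: 134 - 6q_C - 3(q_N + q_S) = 0.
Adding the 3 conditions: 381 − 6Q − 6Q = 0, i.e. Q = 127/4.
Back-substituting: q_N = (115 − 381/4)/3 = 79/12, q_S = (132 − 381/4)/3 = 49/4, q_C = (134 − 381/4)/3 = 155/12.

6.58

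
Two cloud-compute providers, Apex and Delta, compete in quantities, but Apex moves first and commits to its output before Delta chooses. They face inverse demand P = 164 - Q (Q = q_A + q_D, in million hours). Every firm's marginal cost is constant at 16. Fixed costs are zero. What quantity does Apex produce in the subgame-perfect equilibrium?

The follower Delta best-responds to any q_A: π_D = (164 - Q)q_D - 16q_D.
Setting the follower's marginal profit to zero, 148 - q_A - 2q_D = 0, i.e. q_D = (148 - q_A)/2.
Apex substitutes q_D(q_A) into its own profit: π_A = q_A(164 - q_A - (148 - q_A)/2) - 16q_A = (90 - (1/2)q_A)q_A - 16q_A.
Leader FOC: 74 - q_A = 0, so q_A = 74.
Then q_D = (148 - 74)/2 = 37.

74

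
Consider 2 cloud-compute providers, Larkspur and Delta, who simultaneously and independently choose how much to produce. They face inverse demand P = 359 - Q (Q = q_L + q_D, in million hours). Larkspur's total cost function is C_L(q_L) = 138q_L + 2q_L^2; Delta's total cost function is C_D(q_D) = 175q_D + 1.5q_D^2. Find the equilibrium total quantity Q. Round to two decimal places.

Larkspur's profit: π_L = (359 - Q)q_L - (138q_L + 2q_L²). Setting ∂π_L/∂q_L = 0: 221 - 6q_L - (q_D) = 0.
Delta's first-order condition: 184 - 5q_D - (q_L) = 0.
Rearranging gives the reaction functions q_L = (221 - q_D)/6 and q_D = (184 - q_L)/5.
Solving the pair: q_L = 921/29, q_D = 883/29.
Total output Q = 921/29 + 883/29 = 1804/29.

62.21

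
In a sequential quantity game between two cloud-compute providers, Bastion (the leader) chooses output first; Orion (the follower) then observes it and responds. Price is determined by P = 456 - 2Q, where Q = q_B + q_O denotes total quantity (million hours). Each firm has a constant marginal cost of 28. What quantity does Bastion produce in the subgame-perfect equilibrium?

Solve by backward induction. Given q_B, the follower Orion maximises π_O = (456 - 2q_B - 2q_O)q_O - 28q_O.
Follower FOC: 428 - 2q_B - 4q_O = 0, so q_O(q_B) = (428 - 2q_B)/4.
Bastion substitutes q_O(q_B) into its own profit: π_B = q_B(456 - 2q_B - (428 - 2q_B)/2) - 28q_B = (242 - q_B)q_B - 28q_B.
Leader FOC: 214 - 2q_B = 0, so q_B = 107.
Then q_O = (428 - 2·107)/4 = 107/2.

107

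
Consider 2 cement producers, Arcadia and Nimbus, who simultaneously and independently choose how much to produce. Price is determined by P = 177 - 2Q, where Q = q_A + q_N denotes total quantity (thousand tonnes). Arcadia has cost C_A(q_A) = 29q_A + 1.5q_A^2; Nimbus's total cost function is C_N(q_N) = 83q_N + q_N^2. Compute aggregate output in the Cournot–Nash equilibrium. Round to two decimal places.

Arcadia's profit: π_A = (177 - 2Q)q_A - (29q_A + (3/2)q_A²). Setting ∂π_A/∂q_A = 0: 148 - 7q_A - 2(q_N) = 0.
Nimbus's first-order condition: 94 - 6q_N - 2(q_A) = 0.
Best responses: q_A = (148 - 2q_N)/7, q_N = (94 - 2q_A)/6.
Substituting one into the other gives q_A = 350/19 and q_N = 181/19.
Total output Q = 350/19 + 181/19 = 531/19.

27.95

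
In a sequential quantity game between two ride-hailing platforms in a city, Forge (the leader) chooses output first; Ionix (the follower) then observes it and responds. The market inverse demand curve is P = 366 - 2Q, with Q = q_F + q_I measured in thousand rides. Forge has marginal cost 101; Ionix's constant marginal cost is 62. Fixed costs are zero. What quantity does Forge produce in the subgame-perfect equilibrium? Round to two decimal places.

The follower Ionix best-responds to any q_F: π_I = (366 - 2Q)q_I - 62q_I.
Follower FOC: 304 - 2q_F - 4q_I = 0, so q_I(q_F) = (304 - 2q_F)/4.
The leader anticipates this reaction. Substituting into P = 366 - 2Q gives P = 214 - q_F, so π_F = (214 - q_F)q_F - 101q_F.
Maximising: ∂π_F/∂q_F = 113 - 2q_F = 0, giving q_F = 113/2.
Then q_I = (304 - 2·(113/2))/4 = 191/4.

56.50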